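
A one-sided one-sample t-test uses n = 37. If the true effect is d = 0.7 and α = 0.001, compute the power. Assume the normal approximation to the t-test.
Power ≈ 0.88

Power calculation (one-sample t-test, normal approximation):
z_β = d · √n - z_α
z_β = 0.7 · √37 - 3.090
z_β = 0.7 · 6.083 - 3.090
z_β = 1.168

Power = Φ(z_β) = Φ(1.168) ≈ 0.879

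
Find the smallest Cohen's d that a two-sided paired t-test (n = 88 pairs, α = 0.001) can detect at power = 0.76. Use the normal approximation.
d ≈ 0.43

Minimum detectable effect (paired t-test, normal approximation):
d = (z_{α/2} + z_β) / √n
d = (3.291 + 0.706) / √88
d = 3.997 / 9.381
d ≈ 0.43

By Cohen's convention (0.2 small / 0.5 medium / 0.8 large): small effect.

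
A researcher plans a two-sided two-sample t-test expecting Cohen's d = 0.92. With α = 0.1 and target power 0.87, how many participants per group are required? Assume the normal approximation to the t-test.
n = 19 per group

Sample size formula (two-sample t-test, normal approximation):
n = 2 · ((z_{α/2} + z_β) / d)²

z_{α/2} = 1.645 (for α = 0.1, two-sided)
z_β = 1.126 (for power = 0.87)
d = 0.92

n = 2 · ((1.645 + 1.126) / 0.92)²
n = 2 · (3.012)²
n ≈ 18.14
Round up to the next whole number: n = 19 per group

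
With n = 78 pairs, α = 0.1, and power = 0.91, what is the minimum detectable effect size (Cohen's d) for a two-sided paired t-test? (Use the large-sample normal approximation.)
d ≈ 0.34

Minimum detectable effect (paired t-test, normal approximation):
d = (z_{α/2} + z_β) / √n
d = (1.645 + 1.341) / √78
d = 2.986 / 8.832
d ≈ 0.34

By Cohen's convention (0.2 small / 0.5 medium / 0.8 large): small effect.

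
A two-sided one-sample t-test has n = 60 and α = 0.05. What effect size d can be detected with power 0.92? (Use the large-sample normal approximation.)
d ≈ 0.43

Minimum detectable effect (one-sample t-test, normal approximation):
d = (z_{α/2} + z_β) / √n
d = (1.960 + 1.405) / √60
d = 3.365 / 7.746
d ≈ 0.43

By Cohen's convention (0.2 small / 0.5 medium / 0.8 large): small effect.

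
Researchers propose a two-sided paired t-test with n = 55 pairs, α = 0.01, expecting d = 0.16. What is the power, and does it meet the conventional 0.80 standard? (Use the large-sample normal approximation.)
Power ≈ 0.08; the study is underpowered (power < 0.80)

Power calculation (paired t-test, normal approximation):
z_β = d · √n - z_{α/2}
z_β = 0.16 · √55 - 2.576
z_β = 0.16 · 7.416 - 2.576
z_β = -1.389

Power = Φ(z_β) = Φ(-1.389) ≈ 0.082

Effect size d = 0.16 is very small by Cohen's convention (0.2/0.5/0.8).

Threshold: power ≥ 0.80 is conventionally adequate.
Power ≈ 0.08 → the study is underpowered (power < 0.80).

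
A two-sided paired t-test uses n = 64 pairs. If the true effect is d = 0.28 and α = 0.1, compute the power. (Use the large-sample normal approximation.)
Power ≈ 0.72

Power calculation (paired t-test, normal approximation):
z_β = d · √n - z_{α/2}
z_β = 0.28 · √64 - 1.645
z_β = 0.28 · 8.000 - 1.645
z_β = 0.595

Power = Φ(z_β) = Φ(0.595) ≈ 0.724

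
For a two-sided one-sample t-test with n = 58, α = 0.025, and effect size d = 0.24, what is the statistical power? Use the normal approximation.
Power ≈ 0.34

Power calculation (one-sample t-test, normal approximation):
z_β = d · √n - z_{α/2}
z_β = 0.24 · √58 - 2.241
z_β = 0.24 · 7.616 - 2.241
z_β = -0.414

Power = Φ(z_β) = Φ(-0.414) ≈ 0.340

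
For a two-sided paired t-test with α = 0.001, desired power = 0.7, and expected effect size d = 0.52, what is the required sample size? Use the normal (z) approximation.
n = 54 pairs

Sample size formula (paired t-test, normal approximation):
n = ((z_{α/2} + z_β) / d)²

z_{α/2} = 3.291 (for α = 0.001, two-sided)
z_β = 0.524 (for power = 0.7)
d = 0.52

n = ((3.291 + 0.524) / 0.52)²
n = (7.337)²
n ≈ 53.83
Round up to the next whole number: n = 54 pairs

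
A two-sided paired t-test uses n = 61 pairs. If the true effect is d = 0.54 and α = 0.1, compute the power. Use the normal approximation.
Power ≈ 0.99

Power calculation (paired t-test, normal approximation):
z_β = d · √n - z_{α/2}
z_β = 0.54 · √61 - 1.645
z_β = 0.54 · 7.810 - 1.645
z_β = 2.573

Power = Φ(z_β) = Φ(2.573) ≈ 0.995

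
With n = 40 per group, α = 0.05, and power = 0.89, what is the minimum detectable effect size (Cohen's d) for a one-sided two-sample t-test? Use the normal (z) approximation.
d ≈ 0.64

Minimum detectable effect (two-sample t-test, normal approximation):
d = (z_α + z_β) / √(n/2)
d = (1.645 + 1.227) / √(40/2)
d = 2.871 / 4.472
d ≈ 0.64

By Cohen's convention (0.2 small / 0.5 medium / 0.8 large): medium effect.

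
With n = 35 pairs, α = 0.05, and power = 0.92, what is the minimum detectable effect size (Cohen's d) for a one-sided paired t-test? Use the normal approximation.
d ≈ 0.52

Minimum detectable effect (paired t-test, normal approximation):
d = (z_α + z_β) / √n
d = (1.645 + 1.405) / √35
d = 3.050 / 5.916
d ≈ 0.52

By Cohen's convention (0.2 small / 0.5 medium / 0.8 large): medium effect.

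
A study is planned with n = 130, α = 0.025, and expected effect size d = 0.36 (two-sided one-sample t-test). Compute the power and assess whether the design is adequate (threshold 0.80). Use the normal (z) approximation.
Power ≈ 0.97; the study is adequately powered (power ≥ 0.80)

Power calculation (one-sample t-test, normal approximation):
z_β = d · √n - z_{α/2}
z_β = 0.36 · √130 - 2.241
z_β = 0.36 · 11.402 - 2.241
z_β = 1.863

Power = Φ(z_β) = Φ(1.863) ≈ 0.969

Effect size d = 0.36 is small by Cohen's convention (0.2/0.5/0.8).

Threshold: power ≥ 0.80 is conventionally adequate.
Power ≈ 0.97 → the study is adequately powered (power ≥ 0.80).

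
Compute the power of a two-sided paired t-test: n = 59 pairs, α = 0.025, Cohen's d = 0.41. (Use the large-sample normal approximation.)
Power ≈ 0.82

Power calculation (paired t-test, normal approximation):
z_β = d · √n - z_{α/2}
z_β = 0.41 · √59 - 2.241
z_β = 0.41 · 7.681 - 2.241
z_β = 0.908

Power = Φ(z_β) = Φ(0.908) ≈ 0.818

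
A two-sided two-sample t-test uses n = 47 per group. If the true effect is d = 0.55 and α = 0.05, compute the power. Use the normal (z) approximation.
Power ≈ 0.76

Power calculation (two-sample t-test, normal approximation):
z_β = d · √(n/2) - z_{α/2}
z_β = 0.55 · √(47/2) - 1.960
z_β = 0.55 · 4.848 - 1.960
z_β = 0.706

Power = Φ(z_β) = Φ(0.706) ≈ 0.760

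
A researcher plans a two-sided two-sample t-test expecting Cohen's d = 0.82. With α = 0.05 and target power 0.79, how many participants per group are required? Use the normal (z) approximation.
n = 23 per group

Sample size formula (two-sample t-test, normal approximation):
n = 2 · ((z_{α/2} + z_β) / d)²

z_{α/2} = 1.960 (for α = 0.05, two-sided)
z_β = 0.806 (for power = 0.79)
d = 0.82

n = 2 · ((1.960 + 0.806) / 0.82)²
n = 2 · (3.373)²
n ≈ 22.75
Round up to the next whole number: n = 23 per group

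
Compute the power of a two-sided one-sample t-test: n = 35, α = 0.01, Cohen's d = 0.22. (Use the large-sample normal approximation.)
Power ≈ 0.10

Power calculation (one-sample t-test, normal approximation):
z_β = d · √n - z_{α/2}
z_β = 0.22 · √35 - 2.576
z_β = 0.22 · 5.916 - 2.576
z_β = -1.274

Power = Φ(z_β) = Φ(-1.274) ≈ 0.101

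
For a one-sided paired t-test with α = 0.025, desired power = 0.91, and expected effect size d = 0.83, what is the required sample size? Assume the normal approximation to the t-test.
n = 16 pairs

Sample size formula (paired t-test, normal approximation):
n = ((z_α + z_β) / d)²

z_α = 1.960 (for α = 0.025, one-sided)
z_β = 1.341 (for power = 0.91)
d = 0.83

n = ((1.960 + 1.341) / 0.83)²
n = (3.977)²
n ≈ 15.82
Round up to the next whole number: n = 16 pairs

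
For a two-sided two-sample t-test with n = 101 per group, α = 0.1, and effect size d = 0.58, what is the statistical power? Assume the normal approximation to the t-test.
Power ≈ 0.99

Power calculation (two-sample t-test, normal approximation):
z_β = d · √(n/2) - z_{α/2}
z_β = 0.58 · √(101/2) - 1.645
z_β = 0.58 · 7.106 - 1.645
z_β = 2.477

Power = Φ(z_β) = Φ(2.477) ≈ 0.993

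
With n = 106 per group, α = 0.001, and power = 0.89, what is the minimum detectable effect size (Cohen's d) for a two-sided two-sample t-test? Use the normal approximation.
d ≈ 0.62

Minimum detectable effect (two-sample t-test, normal approximation):
d = (z_{α/2} + z_β) / √(n/2)
d = (3.291 + 1.227) / √(106/2)
d = 4.517 / 7.280
d ≈ 0.62

By Cohen's convention (0.2 small / 0.5 medium / 0.8 large): medium effect.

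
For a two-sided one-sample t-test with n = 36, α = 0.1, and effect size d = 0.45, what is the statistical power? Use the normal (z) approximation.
Power ≈ 0.85

Power calculation (one-sample t-test, normal approximation):
z_β = d · √n - z_{α/2}
z_β = 0.45 · √36 - 1.645
z_β = 0.45 · 6.000 - 1.645
z_β = 1.055

Power = Φ(z_β) = Φ(1.055) ≈ 0.854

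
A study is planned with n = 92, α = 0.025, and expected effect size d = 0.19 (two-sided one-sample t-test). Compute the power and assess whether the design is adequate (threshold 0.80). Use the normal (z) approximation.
Power ≈ 0.34; the study is underpowered (power < 0.80)

Power calculation (one-sample t-test, normal approximation):
z_β = d · √n - z_{α/2}
z_β = 0.19 · √92 - 2.241
z_β = 0.19 · 9.592 - 2.241
z_β = -0.419

Power = Φ(z_β) = Φ(-0.419) ≈ 0.338

Effect size d = 0.19 is very small by Cohen's convention (0.2/0.5/0.8).

Threshold: power ≥ 0.80 is conventionally adequate.
Power ≈ 0.34 → the study is underpowered (power < 0.80).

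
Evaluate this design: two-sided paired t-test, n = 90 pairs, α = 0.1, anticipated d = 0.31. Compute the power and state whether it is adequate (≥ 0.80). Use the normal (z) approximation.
Power ≈ 0.90; the study is adequately powered (power ≥ 0.80)

Power calculation (paired t-test, normal approximation):
z_β = d · √n - z_{α/2}
z_β = 0.31 · √90 - 1.645
z_β = 0.31 · 9.487 - 1.645
z_β = 1.296

Power = Φ(z_β) = Φ(1.296) ≈ 0.903

Effect size d = 0.31 is small by Cohen's convention (0.2/0.5/0.8).

Threshold: power ≥ 0.80 is conventionally adequate.
Power ≈ 0.90 → the study is adequately powered (power ≥ 0.80).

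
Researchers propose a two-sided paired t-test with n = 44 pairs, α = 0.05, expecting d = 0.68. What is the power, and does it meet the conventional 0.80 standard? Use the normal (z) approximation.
Power ≈ 0.99; the study is adequately powered (power ≥ 0.80)

Power calculation (paired t-test, normal approximation):
z_β = d · √n - z_{α/2}
z_β = 0.68 · √44 - 1.960
z_β = 0.68 · 6.633 - 1.960
z_β = 2.551

Power = Φ(z_β) = Φ(2.551) ≈ 0.995

Effect size d = 0.68 is medium by Cohen's convention (0.2/0.5/0.8).

Threshold: power ≥ 0.80 is conventionally adequate.
Power ≈ 0.99 → the study is adequately powered (power ≥ 0.80).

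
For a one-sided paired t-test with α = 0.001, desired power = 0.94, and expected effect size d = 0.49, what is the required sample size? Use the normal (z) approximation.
n = 90 pairs

Sample size formula (paired t-test, normal approximation):
n = ((z_α + z_β) / d)²

z_α = 3.090 (for α = 0.001, one-sided)
z_β = 1.555 (for power = 0.94)
d = 0.49

n = ((3.090 + 1.555) / 0.49)²
n = (9.480)²
n ≈ 89.87
Round up to the next whole number: n = 90 pairs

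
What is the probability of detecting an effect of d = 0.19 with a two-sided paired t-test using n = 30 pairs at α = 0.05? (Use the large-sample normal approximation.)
Power ≈ 0.18

Power calculation (paired t-test, normal approximation):
z_β = d · √n - z_{α/2}
z_β = 0.19 · √30 - 1.960
z_β = 0.19 · 5.477 - 1.960
z_β = -0.919

Power = Φ(z_β) = Φ(-0.919) ≈ 0.179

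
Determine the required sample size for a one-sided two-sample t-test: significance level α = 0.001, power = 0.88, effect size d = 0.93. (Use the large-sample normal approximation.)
n = 43 per group

Sample size formula (two-sample t-test, normal approximation):
n = 2 · ((z_α + z_β) / d)²

z_α = 3.090 (for α = 0.001, one-sided)
z_β = 1.175 (for power = 0.88)
d = 0.93

n = 2 · ((3.090 + 1.175) / 0.93)²
n = 2 · (4.586)²
n ≈ 42.06
Round up to the next whole number: n = 43 per group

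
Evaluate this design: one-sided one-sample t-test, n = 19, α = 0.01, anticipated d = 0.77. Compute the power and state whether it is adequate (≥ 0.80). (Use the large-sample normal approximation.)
Power ≈ 0.85; the study is adequately powered (power ≥ 0.80)

Power calculation (one-sample t-test, normal approximation):
z_β = d · √n - z_α
z_β = 0.77 · √19 - 2.326
z_β = 0.77 · 4.359 - 2.326
z_β = 1.030

Power = Φ(z_β) = Φ(1.030) ≈ 0.848

Effect size d = 0.77 is medium by Cohen's convention (0.2/0.5/0.8).

Threshold: power ≥ 0.80 is conventionally adequate.
Power ≈ 0.85 → the study is adequately powered (power ≥ 0.80).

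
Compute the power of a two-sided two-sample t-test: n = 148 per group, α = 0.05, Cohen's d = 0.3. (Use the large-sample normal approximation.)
Power ≈ 0.73

Power calculation (two-sample t-test, normal approximation):
z_β = d · √(n/2) - z_{α/2}
z_β = 0.3 · √(148/2) - 1.960
z_β = 0.3 · 8.602 - 1.960
z_β = 0.621

Power = Φ(z_β) = Φ(0.621) ≈ 0.733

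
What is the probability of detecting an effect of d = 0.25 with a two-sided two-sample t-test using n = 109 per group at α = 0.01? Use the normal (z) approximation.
Power ≈ 0.23

Power calculation (two-sample t-test, normal approximation):
z_β = d · √(n/2) - z_{α/2}
z_β = 0.25 · √(109/2) - 2.576
z_β = 0.25 · 7.382 - 2.576
z_β = -0.730

Power = Φ(z_β) = Φ(-0.730) ≈ 0.233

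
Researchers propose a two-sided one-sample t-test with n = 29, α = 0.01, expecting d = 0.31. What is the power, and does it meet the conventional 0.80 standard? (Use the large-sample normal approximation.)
Power ≈ 0.18; the study is underpowered (power < 0.80)

Power calculation (one-sample t-test, normal approximation):
z_β = d · √n - z_{α/2}
z_β = 0.31 · √29 - 2.576
z_β = 0.31 · 5.385 - 2.576
z_β = -0.906

Power = Φ(z_β) = Φ(-0.906) ≈ 0.182

Effect size d = 0.31 is small by Cohen's convention (0.2/0.5/0.8).

Threshold: power ≥ 0.80 is conventionally adequate.
Power ≈ 0.18 → the study is underpowered (power < 0.80).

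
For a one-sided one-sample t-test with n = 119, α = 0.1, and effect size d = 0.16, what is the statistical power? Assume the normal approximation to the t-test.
Power ≈ 0.68

Power calculation (one-sample t-test, normal approximation):
z_β = d · √n - z_α
z_β = 0.16 · √119 - 1.282
z_β = 0.16 · 10.909 - 1.282
z_β = 0.464

Power = Φ(z_β) = Φ(0.464) ≈ 0.679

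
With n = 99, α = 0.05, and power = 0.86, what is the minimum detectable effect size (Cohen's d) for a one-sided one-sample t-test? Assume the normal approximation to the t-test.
d ≈ 0.27

Minimum detectable effect (one-sample t-test, normal approximation):
d = (z_α + z_β) / √n
d = (1.645 + 1.080) / √99
d = 2.725 / 9.950
d ≈ 0.27

By Cohen's convention (0.2 small / 0.5 medium / 0.8 large): small effect.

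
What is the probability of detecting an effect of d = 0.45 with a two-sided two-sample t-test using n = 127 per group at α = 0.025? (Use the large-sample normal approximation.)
Power ≈ 0.91

Power calculation (two-sample t-test, normal approximation):
z_β = d · √(n/2) - z_{α/2}
z_β = 0.45 · √(127/2) - 2.241
z_β = 0.45 · 7.969 - 2.241
z_β = 1.345

Power = Φ(z_β) = Φ(1.345) ≈ 0.911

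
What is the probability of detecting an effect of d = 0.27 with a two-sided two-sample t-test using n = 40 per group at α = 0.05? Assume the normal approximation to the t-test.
Power ≈ 0.23

Power calculation (two-sample t-test, normal approximation):
z_β = d · √(n/2) - z_{α/2}
z_β = 0.27 · √(40/2) - 1.960
z_β = 0.27 · 4.472 - 1.960
z_β = -0.752

Power = Φ(z_β) = Φ(-0.752) ≈ 0.226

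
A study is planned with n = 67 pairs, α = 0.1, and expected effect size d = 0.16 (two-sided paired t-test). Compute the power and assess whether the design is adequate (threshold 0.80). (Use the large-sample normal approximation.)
Power ≈ 0.37; the study is underpowered (power < 0.80)

Power calculation (paired t-test, normal approximation):
z_β = d · √n - z_{α/2}
z_β = 0.16 · √67 - 1.645
z_β = 0.16 · 8.185 - 1.645
z_β = -0.335

Power = Φ(z_β) = Φ(-0.335) ≈ 0.369

Effect size d = 0.16 is very small by Cohen's convention (0.2/0.5/0.8).

Threshold: power ≥ 0.80 is conventionally adequate.
Power ≈ 0.37 → the study is underpowered (power < 0.80).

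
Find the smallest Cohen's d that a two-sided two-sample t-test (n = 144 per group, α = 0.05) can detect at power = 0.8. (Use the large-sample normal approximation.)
d ≈ 0.33

Minimum detectable effect (two-sample t-test, normal approximation):
d = (z_{α/2} + z_β) / √(n/2)
d = (1.960 + 0.842) / √(144/2)
d = 2.802 / 8.485
d ≈ 0.33

By Cohen's convention (0.2 small / 0.5 medium / 0.8 large): small effect.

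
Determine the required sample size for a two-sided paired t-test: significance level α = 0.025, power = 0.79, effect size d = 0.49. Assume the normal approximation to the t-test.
n = 39 pairs

Sample size formula (paired t-test, normal approximation):
n = ((z_{α/2} + z_β) / d)²

z_{α/2} = 2.241 (for α = 0.025, two-sided)
z_β = 0.806 (for power = 0.79)
d = 0.49

n = ((2.241 + 0.806) / 0.49)²
n = (6.218)²
n ≈ 38.66
Round up to the next whole number: n = 39 pairs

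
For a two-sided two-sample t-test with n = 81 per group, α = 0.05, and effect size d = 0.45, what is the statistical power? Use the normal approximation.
Power ≈ 0.82

Power calculation (two-sample t-test, normal approximation):
z_β = d · √(n/2) - z_{α/2}
z_β = 0.45 · √(81/2) - 1.960
z_β = 0.45 · 6.364 - 1.960
z_β = 0.904

Power = Φ(z_β) = Φ(0.904) ≈ 0.817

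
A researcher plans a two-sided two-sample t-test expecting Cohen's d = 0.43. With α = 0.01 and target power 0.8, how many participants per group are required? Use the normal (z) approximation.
n = 127 per group

Sample size formula (two-sample t-test, normal approximation):
n = 2 · ((z_{α/2} + z_β) / d)²

z_{α/2} = 2.576 (for α = 0.01, two-sided)
z_β = 0.842 (for power = 0.8)
d = 0.43

n = 2 · ((2.576 + 0.842) / 0.43)²
n = 2 · (7.949)²
n ≈ 126.37
Round up to the next whole number: n = 127 per group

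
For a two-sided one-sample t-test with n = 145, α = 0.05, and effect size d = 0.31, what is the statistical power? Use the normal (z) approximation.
Power ≈ 0.96

Power calculation (one-sample t-test, normal approximation):
z_β = d · √n - z_{α/2}
z_β = 0.31 · √145 - 1.960
z_β = 0.31 · 12.042 - 1.960
z_β = 1.773

Power = Φ(z_β) = Φ(1.773) ≈ 0.962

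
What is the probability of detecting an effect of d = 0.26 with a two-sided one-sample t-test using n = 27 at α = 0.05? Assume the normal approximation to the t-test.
Power ≈ 0.27

Power calculation (one-sample t-test, normal approximation):
z_β = d · √n - z_{α/2}
z_β = 0.26 · √27 - 1.960
z_β = 0.26 · 5.196 - 1.960
z_β = -0.609

Power = Φ(z_β) = Φ(-0.609) ≈ 0.271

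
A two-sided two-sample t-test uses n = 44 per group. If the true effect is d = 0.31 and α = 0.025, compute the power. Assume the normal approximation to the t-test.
Power ≈ 0.22

Power calculation (two-sample t-test, normal approximation):
z_β = d · √(n/2) - z_{α/2}
z_β = 0.31 · √(44/2) - 2.241
z_β = 0.31 · 4.690 - 2.241
z_β = -0.787

Power = Φ(z_β) = Φ(-0.787) ≈ 0.216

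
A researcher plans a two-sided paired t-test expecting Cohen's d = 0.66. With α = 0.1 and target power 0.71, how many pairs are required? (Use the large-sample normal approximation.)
n = 12 pairs

Sample size formula (paired t-test, normal approximation):
n = ((z_{α/2} + z_β) / d)²

z_{α/2} = 1.645 (for α = 0.1, two-sided)
z_β = 0.553 (for power = 0.71)
d = 0.66

n = ((1.645 + 0.553) / 0.66)²
n = (3.330)²
n ≈ 11.09
Round up to the next whole number: n = 12 pairs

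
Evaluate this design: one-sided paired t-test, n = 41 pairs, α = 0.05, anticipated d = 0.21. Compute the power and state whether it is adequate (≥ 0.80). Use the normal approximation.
Power ≈ 0.38; the study is underpowered (power < 0.80)

Power calculation (paired t-test, normal approximation):
z_β = d · √n - z_α
z_β = 0.21 · √41 - 1.645
z_β = 0.21 · 6.403 - 1.645
z_β = -0.300

Power = Φ(z_β) = Φ(-0.300) ≈ 0.382

Effect size d = 0.21 is small by Cohen's convention (0.2/0.5/0.8).

Threshold: power ≥ 0.80 is conventionally adequate.
Power ≈ 0.38 → the study is underpowered (power < 0.80).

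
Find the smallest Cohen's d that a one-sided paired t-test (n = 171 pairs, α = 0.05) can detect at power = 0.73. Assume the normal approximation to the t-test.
d ≈ 0.17

Minimum detectable effect (paired t-test, normal approximation):
d = (z_α + z_β) / √n
d = (1.645 + 0.613) / √171
d = 2.258 / 13.077
d ≈ 0.17

By Cohen's convention (0.2 small / 0.5 medium / 0.8 large): very small effect.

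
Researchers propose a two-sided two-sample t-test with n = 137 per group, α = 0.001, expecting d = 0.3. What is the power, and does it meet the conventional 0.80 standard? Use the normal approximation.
Power ≈ 0.21; the study is underpowered (power < 0.80)

Power calculation (two-sample t-test, normal approximation):
z_β = d · √(n/2) - z_{α/2}
z_β = 0.3 · √(137/2) - 3.291
z_β = 0.3 · 8.276 - 3.291
z_β = -0.808

Power = Φ(z_β) = Φ(-0.808) ≈ 0.210

Effect size d = 0.3 is small by Cohen's convention (0.2/0.5/0.8).

Threshold: power ≥ 0.80 is conventionally adequate.
Power ≈ 0.21 → the study is underpowered (power < 0.80).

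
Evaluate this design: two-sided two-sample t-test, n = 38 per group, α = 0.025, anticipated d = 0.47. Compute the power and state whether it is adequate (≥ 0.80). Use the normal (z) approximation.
Power ≈ 0.42; the study is underpowered (power < 0.80)

Power calculation (two-sample t-test, normal approximation):
z_β = d · √(n/2) - z_{α/2}
z_β = 0.47 · √(38/2) - 2.241
z_β = 0.47 · 4.359 - 2.241
z_β = -0.193

Power = Φ(z_β) = Φ(-0.193) ≈ 0.424

Effect size d = 0.47 is small by Cohen's convention (0.2/0.5/0.8).

Threshold: power ≥ 0.80 is conventionally adequate.
Power ≈ 0.42 → the study is underpowered (power < 0.80).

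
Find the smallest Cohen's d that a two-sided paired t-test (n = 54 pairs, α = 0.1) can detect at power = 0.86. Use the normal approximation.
d ≈ 0.37

Minimum detectable effect (paired t-test, normal approximation):
d = (z_{α/2} + z_β) / √n
d = (1.645 + 1.080) / √54
d = 2.725 / 7.348
d ≈ 0.37

By Cohen's convention (0.2 small / 0.5 medium / 0.8 large): small effect.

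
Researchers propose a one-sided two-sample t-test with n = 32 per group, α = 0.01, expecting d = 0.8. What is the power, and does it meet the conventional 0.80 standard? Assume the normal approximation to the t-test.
Power ≈ 0.81; the study is adequately powered (power ≥ 0.80)

Power calculation (two-sample t-test, normal approximation):
z_β = d · √(n/2) - z_α
z_β = 0.8 · √(32/2) - 2.326
z_β = 0.8 · 4.000 - 2.326
z_β = 0.874

Power = Φ(z_β) = Φ(0.874) ≈ 0.809

Effect size d = 0.8 is large by Cohen's convention (0.2/0.5/0.8).

Threshold: power ≥ 0.80 is conventionally adequate.
Power ≈ 0.81 → the study is adequately powered (power ≥ 0.80).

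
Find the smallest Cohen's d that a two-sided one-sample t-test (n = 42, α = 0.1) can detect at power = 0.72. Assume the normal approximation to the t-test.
d ≈ 0.34

Minimum detectable effect (one-sample t-test, normal approximation):
d = (z_{α/2} + z_β) / √n
d = (1.645 + 0.583) / √42
d = 2.228 / 6.481
d ≈ 0.34

By Cohen's convention (0.2 small / 0.5 medium / 0.8 large): small effect.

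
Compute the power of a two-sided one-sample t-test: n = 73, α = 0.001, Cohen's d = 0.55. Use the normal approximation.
Power ≈ 0.92

Power calculation (one-sample t-test, normal approximation):
z_β = d · √n - z_{α/2}
z_β = 0.55 · √73 - 3.291
z_β = 0.55 · 8.544 - 3.291
z_β = 1.409

Power = Φ(z_β) = Φ(1.409) ≈ 0.921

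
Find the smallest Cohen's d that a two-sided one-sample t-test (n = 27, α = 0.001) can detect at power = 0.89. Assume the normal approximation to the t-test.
d ≈ 0.87

Minimum detectable effect (one-sample t-test, normal approximation):
d = (z_{α/2} + z_β) / √n
d = (3.291 + 1.227) / √27
d = 4.517 / 5.196
d ≈ 0.87

By Cohen's convention (0.2 small / 0.5 medium / 0.8 large): large effect.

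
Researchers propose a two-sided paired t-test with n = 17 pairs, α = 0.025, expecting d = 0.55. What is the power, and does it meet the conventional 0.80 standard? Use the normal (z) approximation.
Power ≈ 0.51; the study is underpowered (power < 0.80)

Power calculation (paired t-test, normal approximation):
z_β = d · √n - z_{α/2}
z_β = 0.55 · √17 - 2.241
z_β = 0.55 · 4.123 - 2.241
z_β = 0.026

Power = Φ(z_β) = Φ(0.026) ≈ 0.510

Effect size d = 0.55 is medium by Cohen's convention (0.2/0.5/0.8).

Threshold: power ≥ 0.80 is conventionally adequate.
Power ≈ 0.51 → the study is underpowered (power < 0.80).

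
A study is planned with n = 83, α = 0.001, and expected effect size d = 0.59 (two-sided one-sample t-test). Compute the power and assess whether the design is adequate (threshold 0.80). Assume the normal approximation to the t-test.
Power ≈ 0.98; the study is adequately powered (power ≥ 0.80)

Power calculation (one-sample t-test, normal approximation):
z_β = d · √n - z_{α/2}
z_β = 0.59 · √83 - 3.291
z_β = 0.59 · 9.110 - 3.291
z_β = 2.085

Power = Φ(z_β) = Φ(2.085) ≈ 0.981

Effect size d = 0.59 is medium by Cohen's convention (0.2/0.5/0.8).

Threshold: power ≥ 0.80 is conventionally adequate.
Power ≈ 0.98 → the study is adequately powered (power ≥ 0.80).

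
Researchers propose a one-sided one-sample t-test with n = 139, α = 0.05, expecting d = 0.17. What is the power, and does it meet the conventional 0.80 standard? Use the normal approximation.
Power ≈ 0.64; the study is underpowered (power < 0.80)

Power calculation (one-sample t-test, normal approximation):
z_β = d · √n - z_α
z_β = 0.17 · √139 - 1.645
z_β = 0.17 · 11.790 - 1.645
z_β = 0.359

Power = Φ(z_β) = Φ(0.359) ≈ 0.640

Effect size d = 0.17 is very small by Cohen's convention (0.2/0.5/0.8).

Threshold: power ≥ 0.80 is conventionally adequate.
Power ≈ 0.64 → the study is underpowered (power < 0.80).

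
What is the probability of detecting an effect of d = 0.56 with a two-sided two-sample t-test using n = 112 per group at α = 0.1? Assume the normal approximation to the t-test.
Power ≈ 0.99

Power calculation (two-sample t-test, normal approximation):
z_β = d · √(n/2) - z_{α/2}
z_β = 0.56 · √(112/2) - 1.645
z_β = 0.56 · 7.483 - 1.645
z_β = 2.546

Power = Φ(z_β) = Φ(2.546) ≈ 0.995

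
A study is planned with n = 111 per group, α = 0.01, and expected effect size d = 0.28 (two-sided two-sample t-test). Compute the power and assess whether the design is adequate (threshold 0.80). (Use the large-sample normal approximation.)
Power ≈ 0.31; the study is underpowered (power < 0.80)

Power calculation (two-sample t-test, normal approximation):
z_β = d · √(n/2) - z_{α/2}
z_β = 0.28 · √(111/2) - 2.576
z_β = 0.28 · 7.450 - 2.576
z_β = -0.490

Power = Φ(z_β) = Φ(-0.490) ≈ 0.312

Effect size d = 0.28 is small by Cohen's convention (0.2/0.5/0.8).

Threshold: power ≥ 0.80 is conventionally adequate.
Power ≈ 0.31 → the study is underpowered (power < 0.80).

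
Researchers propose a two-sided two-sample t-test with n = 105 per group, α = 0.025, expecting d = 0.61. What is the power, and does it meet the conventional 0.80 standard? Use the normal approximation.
Power ≈ 0.99; the study is adequately powered (power ≥ 0.80)

Power calculation (two-sample t-test, normal approximation):
z_β = d · √(n/2) - z_{α/2}
z_β = 0.61 · √(105/2) - 2.241
z_β = 0.61 · 7.246 - 2.241
z_β = 2.178

Power = Φ(z_β) = Φ(2.178) ≈ 0.985

Effect size d = 0.61 is medium by Cohen's convention (0.2/0.5/0.8).

Threshold: power ≥ 0.80 is conventionally adequate.
Power ≈ 0.99 → the study is adequately powered (power ≥ 0.80).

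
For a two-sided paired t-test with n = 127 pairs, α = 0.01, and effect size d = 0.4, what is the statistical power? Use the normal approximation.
Power ≈ 0.97

Power calculation (paired t-test, normal approximation):
z_β = d · √n - z_{α/2}
z_β = 0.4 · √127 - 2.576
z_β = 0.4 · 11.269 - 2.576
z_β = 1.932

Power = Φ(z_β) = Φ(1.932) ≈ 0.973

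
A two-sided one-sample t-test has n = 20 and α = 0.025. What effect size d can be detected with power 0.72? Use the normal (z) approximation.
d ≈ 0.63

Minimum detectable effect (one-sample t-test, normal approximation):
d = (z_{α/2} + z_β) / √n
d = (2.241 + 0.583) / √20
d = 2.824 / 4.472
d ≈ 0.63

By Cohen's convention (0.2 small / 0.5 medium / 0.8 large): medium effect.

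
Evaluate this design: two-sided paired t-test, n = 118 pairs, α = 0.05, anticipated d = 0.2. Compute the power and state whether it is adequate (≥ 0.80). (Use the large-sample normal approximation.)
Power ≈ 0.58; the study is underpowered (power < 0.80)

Power calculation (paired t-test, normal approximation):
z_β = d · √n - z_{α/2}
z_β = 0.2 · √118 - 1.960
z_β = 0.2 · 10.863 - 1.960
z_β = 0.213

Power = Φ(z_β) = Φ(0.213) ≈ 0.584

Effect size d = 0.2 is small by Cohen's convention (0.2/0.5/0.8).

Threshold: power ≥ 0.80 is conventionally adequate.
Power ≈ 0.58 → the study is underpowered (power < 0.80).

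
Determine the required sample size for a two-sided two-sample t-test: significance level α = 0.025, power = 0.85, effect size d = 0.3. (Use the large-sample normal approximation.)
n = 239 per group

Sample size formula (two-sample t-test, normal approximation):
n = 2 · ((z_{α/2} + z_β) / d)²

z_{α/2} = 2.241 (for α = 0.025, two-sided)
z_β = 1.036 (for power = 0.85)
d = 0.3

n = 2 · ((2.241 + 1.036) / 0.3)²
n = 2 · (10.923)²
n ≈ 238.62
Round up to the next whole number: n = 239 per group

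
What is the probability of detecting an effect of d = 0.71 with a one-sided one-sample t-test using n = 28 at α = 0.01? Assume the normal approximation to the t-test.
Power ≈ 0.92

Power calculation (one-sample t-test, normal approximation):
z_β = d · √n - z_α
z_β = 0.71 · √28 - 2.326
z_β = 0.71 · 5.292 - 2.326
z_β = 1.431

Power = Φ(z_β) = Φ(1.431) ≈ 0.924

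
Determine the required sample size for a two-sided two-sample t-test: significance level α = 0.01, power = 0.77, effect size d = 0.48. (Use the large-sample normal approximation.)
n = 96 per group

Sample size formula (two-sample t-test, normal approximation):
n = 2 · ((z_{α/2} + z_β) / d)²

z_{α/2} = 2.576 (for α = 0.01, two-sided)
z_β = 0.739 (for power = 0.77)
d = 0.48

n = 2 · ((2.576 + 0.739) / 0.48)²
n = 2 · (6.906)²
n ≈ 95.39
Round up to the next whole number: n = 96 per group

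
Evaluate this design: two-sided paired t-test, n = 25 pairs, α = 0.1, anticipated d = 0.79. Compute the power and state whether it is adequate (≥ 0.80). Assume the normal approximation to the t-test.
Power ≈ 0.99; the study is adequately powered (power ≥ 0.80)

Power calculation (paired t-test, normal approximation):
z_β = d · √n - z_{α/2}
z_β = 0.79 · √25 - 1.645
z_β = 0.79 · 5.000 - 1.645
z_β = 2.305

Power = Φ(z_β) = Φ(2.305) ≈ 0.989

Effect size d = 0.79 is medium by Cohen's convention (0.2/0.5/0.8).

Threshold: power ≥ 0.80 is conventionally adequate.
Power ≈ 0.99 → the study is adequately powered (power ≥ 0.80).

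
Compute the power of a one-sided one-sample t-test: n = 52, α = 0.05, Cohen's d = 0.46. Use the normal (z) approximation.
Power ≈ 0.95

Power calculation (one-sample t-test, normal approximation):
z_β = d · √n - z_α
z_β = 0.46 · √52 - 1.645
z_β = 0.46 · 7.211 - 1.645
z_β = 1.672

Power = Φ(z_β) = Φ(1.672) ≈ 0.953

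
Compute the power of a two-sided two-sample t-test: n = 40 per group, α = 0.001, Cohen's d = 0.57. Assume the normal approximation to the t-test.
Power ≈ 0.23

Power calculation (two-sample t-test, normal approximation):
z_β = d · √(n/2) - z_{α/2}
z_β = 0.57 · √(40/2) - 3.291
z_β = 0.57 · 4.472 - 3.291
z_β = -0.741

Power = Φ(z_β) = Φ(-0.741) ≈ 0.229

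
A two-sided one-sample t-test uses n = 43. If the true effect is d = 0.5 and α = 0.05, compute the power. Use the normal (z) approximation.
Power ≈ 0.91

Power calculation (one-sample t-test, normal approximation):
z_β = d · √n - z_{α/2}
z_β = 0.5 · √43 - 1.960
z_β = 0.5 · 6.557 - 1.960
z_β = 1.319

Power = Φ(z_β) = Φ(1.319) ≈ 0.906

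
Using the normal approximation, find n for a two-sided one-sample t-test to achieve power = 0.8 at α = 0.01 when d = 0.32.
n = 115

Sample size formula (one-sample t-test, normal approximation):
n = ((z_{α/2} + z_β) / d)²

z_{α/2} = 2.576 (for α = 0.01, two-sided)
z_β = 0.842 (for power = 0.8)
d = 0.32

n = ((2.576 + 0.842) / 0.32)²
n = (10.681)²
n ≈ 114.08
Round up to the next whole number: n = 115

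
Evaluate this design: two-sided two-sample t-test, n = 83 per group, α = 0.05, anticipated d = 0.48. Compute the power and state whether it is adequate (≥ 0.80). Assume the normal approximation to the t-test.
Power ≈ 0.87; the study is adequately powered (power ≥ 0.80)

Power calculation (two-sample t-test, normal approximation):
z_β = d · √(n/2) - z_{α/2}
z_β = 0.48 · √(83/2) - 1.960
z_β = 0.48 · 6.442 - 1.960
z_β = 1.132

Power = Φ(z_β) = Φ(1.132) ≈ 0.871

Effect size d = 0.48 is small by Cohen's convention (0.2/0.5/0.8).

Threshold: power ≥ 0.80 is conventionally adequate.
Power ≈ 0.87 → the study is adequately powered (power ≥ 0.80).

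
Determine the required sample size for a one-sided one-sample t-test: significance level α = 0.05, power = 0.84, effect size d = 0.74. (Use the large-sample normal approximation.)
n = 13

Sample size formula (one-sample t-test, normal approximation):
n = ((z_α + z_β) / d)²

z_α = 1.645 (for α = 0.05, one-sided)
z_β = 0.994 (for power = 0.84)
d = 0.74

n = ((1.645 + 0.994) / 0.74)²
n = (3.566)²
n ≈ 12.72
Round up to the next whole number: n = 13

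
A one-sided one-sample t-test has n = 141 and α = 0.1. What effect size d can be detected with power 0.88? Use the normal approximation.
d ≈ 0.21

Minimum detectable effect (one-sample t-test, normal approximation):
d = (z_α + z_β) / √n
d = (1.282 + 1.175) / √141
d = 2.457 / 11.874
d ≈ 0.21

By Cohen's convention (0.2 small / 0.5 medium / 0.8 large): small effect.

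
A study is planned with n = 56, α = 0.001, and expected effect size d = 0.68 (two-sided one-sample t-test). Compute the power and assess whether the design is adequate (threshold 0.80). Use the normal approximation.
Power ≈ 0.96; the study is adequately powered (power ≥ 0.80)

Power calculation (one-sample t-test, normal approximation):
z_β = d · √n - z_{α/2}
z_β = 0.68 · √56 - 3.291
z_β = 0.68 · 7.483 - 3.291
z_β = 1.798

Power = Φ(z_β) = Φ(1.798) ≈ 0.964

Effect size d = 0.68 is medium by Cohen's convention (0.2/0.5/0.8).

Threshold: power ≥ 0.80 is conventionally adequate.
Power ≈ 0.96 → the study is adequately powered (power ≥ 0.80).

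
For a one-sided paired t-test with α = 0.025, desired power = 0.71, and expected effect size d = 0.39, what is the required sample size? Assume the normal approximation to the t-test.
n = 42 pairs

Sample size formula (paired t-test, normal approximation):
n = ((z_α + z_β) / d)²

z_α = 1.960 (for α = 0.025, one-sided)
z_β = 0.553 (for power = 0.71)
d = 0.39

n = ((1.960 + 0.553) / 0.39)²
n = (6.444)²
n ≈ 41.53
Round up to the next whole number: n = 42 pairs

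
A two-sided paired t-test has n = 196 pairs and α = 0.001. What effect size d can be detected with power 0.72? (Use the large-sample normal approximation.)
d ≈ 0.28

Minimum detectable effect (paired t-test, normal approximation):
d = (z_{α/2} + z_β) / √n
d = (3.291 + 0.583) / √196
d = 3.873 / 14.000
d ≈ 0.28

By Cohen's convention (0.2 small / 0.5 medium / 0.8 large): small effect.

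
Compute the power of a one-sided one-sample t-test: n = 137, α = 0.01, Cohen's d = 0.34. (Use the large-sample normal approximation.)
Power ≈ 0.95

Power calculation (one-sample t-test, normal approximation):
z_β = d · √n - z_α
z_β = 0.34 · √137 - 2.326
z_β = 0.34 · 11.705 - 2.326
z_β = 1.653

Power = Φ(z_β) = Φ(1.653) ≈ 0.951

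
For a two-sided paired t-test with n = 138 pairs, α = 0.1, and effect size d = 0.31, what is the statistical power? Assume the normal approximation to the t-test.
Power ≈ 0.98

Power calculation (paired t-test, normal approximation):
z_β = d · √n - z_{α/2}
z_β = 0.31 · √138 - 1.645
z_β = 0.31 · 11.747 - 1.645
z_β = 1.997

Power = Φ(z_β) = Φ(1.997) ≈ 0.977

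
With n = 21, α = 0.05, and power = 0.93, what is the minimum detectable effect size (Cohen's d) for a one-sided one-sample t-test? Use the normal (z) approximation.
d ≈ 0.68

Minimum detectable effect (one-sample t-test, normal approximation):
d = (z_α + z_β) / √n
d = (1.645 + 1.476) / √21
d = 3.121 / 4.583
d ≈ 0.68

By Cohen's convention (0.2 small / 0.5 medium / 0.8 large): medium effect.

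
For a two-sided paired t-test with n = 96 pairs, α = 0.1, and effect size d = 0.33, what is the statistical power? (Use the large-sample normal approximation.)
Power ≈ 0.94

Power calculation (paired t-test, normal approximation):
z_β = d · √n - z_{α/2}
z_β = 0.33 · √96 - 1.645
z_β = 0.33 · 9.798 - 1.645
z_β = 1.588

Power = Φ(z_β) = Φ(1.588) ≈ 0.944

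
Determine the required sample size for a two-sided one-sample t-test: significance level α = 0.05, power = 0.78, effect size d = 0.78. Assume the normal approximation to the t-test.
n = 13

Sample size formula (one-sample t-test, normal approximation):
n = ((z_{α/2} + z_β) / d)²

z_{α/2} = 1.960 (for α = 0.05, two-sided)
z_β = 0.772 (for power = 0.78)
d = 0.78

n = ((1.960 + 0.772) / 0.78)²
n = (3.503)²
n ≈ 12.27
Round up to the next whole number: n = 13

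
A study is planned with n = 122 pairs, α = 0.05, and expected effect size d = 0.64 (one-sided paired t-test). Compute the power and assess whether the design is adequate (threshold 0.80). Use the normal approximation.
Power ≈ 1.00; the study is adequately powered (power ≥ 0.80)

Power calculation (paired t-test, normal approximation):
z_β = d · √n - z_α
z_β = 0.64 · √122 - 1.645
z_β = 0.64 · 11.045 - 1.645
z_β = 5.424

Power = Φ(z_β) = Φ(5.424) ≈ 1.000

Effect size d = 0.64 is medium by Cohen's convention (0.2/0.5/0.8).

Threshold: power ≥ 0.80 is conventionally adequate.
Power ≈ 1.00 → the study is adequately powered (power ≥ 0.80).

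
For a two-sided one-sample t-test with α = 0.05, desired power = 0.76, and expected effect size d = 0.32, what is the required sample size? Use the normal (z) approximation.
n = 70

Sample size formula (one-sample t-test, normal approximation):
n = ((z_{α/2} + z_β) / d)²

z_{α/2} = 1.960 (for α = 0.05, two-sided)
z_β = 0.706 (for power = 0.76)
d = 0.32

n = ((1.960 + 0.706) / 0.32)²
n = (8.331)²
n ≈ 69.41
Round up to the next whole number: n = 70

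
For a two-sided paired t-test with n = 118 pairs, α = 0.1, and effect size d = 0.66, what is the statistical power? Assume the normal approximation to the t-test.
Power ≈ 1.00

Power calculation (paired t-test, normal approximation):
z_β = d · √n - z_{α/2}
z_β = 0.66 · √118 - 1.645
z_β = 0.66 · 10.863 - 1.645
z_β = 5.525

Power = Φ(z_β) = Φ(5.525) ≈ 1.000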